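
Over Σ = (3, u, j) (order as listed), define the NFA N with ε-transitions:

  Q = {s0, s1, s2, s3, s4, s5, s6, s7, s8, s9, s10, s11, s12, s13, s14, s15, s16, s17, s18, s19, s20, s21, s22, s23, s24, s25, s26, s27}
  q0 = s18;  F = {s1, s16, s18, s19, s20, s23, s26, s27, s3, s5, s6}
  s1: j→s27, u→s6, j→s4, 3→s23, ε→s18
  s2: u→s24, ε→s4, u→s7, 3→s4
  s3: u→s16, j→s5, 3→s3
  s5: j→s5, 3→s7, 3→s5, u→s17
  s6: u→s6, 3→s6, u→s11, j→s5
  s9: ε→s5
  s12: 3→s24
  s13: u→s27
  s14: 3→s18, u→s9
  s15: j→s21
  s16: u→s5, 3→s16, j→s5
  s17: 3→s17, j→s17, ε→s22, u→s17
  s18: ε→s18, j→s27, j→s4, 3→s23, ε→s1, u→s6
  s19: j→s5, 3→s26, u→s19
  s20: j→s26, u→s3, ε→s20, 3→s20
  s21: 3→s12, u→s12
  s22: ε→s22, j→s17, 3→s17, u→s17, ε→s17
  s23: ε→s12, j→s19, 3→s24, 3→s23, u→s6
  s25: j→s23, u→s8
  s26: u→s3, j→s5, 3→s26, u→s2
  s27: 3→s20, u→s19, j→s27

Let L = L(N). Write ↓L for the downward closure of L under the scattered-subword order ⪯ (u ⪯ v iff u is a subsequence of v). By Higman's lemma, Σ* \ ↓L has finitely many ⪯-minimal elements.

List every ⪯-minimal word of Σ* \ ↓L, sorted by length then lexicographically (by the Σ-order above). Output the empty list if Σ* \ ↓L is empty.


min(Σ*\↓L) = [uju, 3jju, j3uuuu].

|Q|=28, |F|=11, |δ|=67 (10 ε).
min D↑ (11 st, q0=0, F={8}): 0:3→1,u→2,j→3 1:3→1,u→2,j→4 2:3→2,u→2,j→5 3:3→6,u→4,j→3 4:3→7,u→4,j→5 5:3→5,u→8,j→5 6:3→6,u→9,j→7 7:3→7,u→9,j→5 8:3→8,u→8,j→8 9:3→9,u→10,j→5 10:3→10,u→5,j→5.
'uju': run [19, 13, 4, 2] end={s17,s22} — reject; 3/3 single-dels accept.
'3jju': run [19, 16, 11, 4, 2] end={s17,s22} ∉↓L; 4/4 single-dels accept.
'j3uuuu': |S_i|=[19, 13, 11, 9, 6, 4, 2] end={s17,s22} rej; 6/6 deletions ∈↓L.
3 words, ⪯-incomp.


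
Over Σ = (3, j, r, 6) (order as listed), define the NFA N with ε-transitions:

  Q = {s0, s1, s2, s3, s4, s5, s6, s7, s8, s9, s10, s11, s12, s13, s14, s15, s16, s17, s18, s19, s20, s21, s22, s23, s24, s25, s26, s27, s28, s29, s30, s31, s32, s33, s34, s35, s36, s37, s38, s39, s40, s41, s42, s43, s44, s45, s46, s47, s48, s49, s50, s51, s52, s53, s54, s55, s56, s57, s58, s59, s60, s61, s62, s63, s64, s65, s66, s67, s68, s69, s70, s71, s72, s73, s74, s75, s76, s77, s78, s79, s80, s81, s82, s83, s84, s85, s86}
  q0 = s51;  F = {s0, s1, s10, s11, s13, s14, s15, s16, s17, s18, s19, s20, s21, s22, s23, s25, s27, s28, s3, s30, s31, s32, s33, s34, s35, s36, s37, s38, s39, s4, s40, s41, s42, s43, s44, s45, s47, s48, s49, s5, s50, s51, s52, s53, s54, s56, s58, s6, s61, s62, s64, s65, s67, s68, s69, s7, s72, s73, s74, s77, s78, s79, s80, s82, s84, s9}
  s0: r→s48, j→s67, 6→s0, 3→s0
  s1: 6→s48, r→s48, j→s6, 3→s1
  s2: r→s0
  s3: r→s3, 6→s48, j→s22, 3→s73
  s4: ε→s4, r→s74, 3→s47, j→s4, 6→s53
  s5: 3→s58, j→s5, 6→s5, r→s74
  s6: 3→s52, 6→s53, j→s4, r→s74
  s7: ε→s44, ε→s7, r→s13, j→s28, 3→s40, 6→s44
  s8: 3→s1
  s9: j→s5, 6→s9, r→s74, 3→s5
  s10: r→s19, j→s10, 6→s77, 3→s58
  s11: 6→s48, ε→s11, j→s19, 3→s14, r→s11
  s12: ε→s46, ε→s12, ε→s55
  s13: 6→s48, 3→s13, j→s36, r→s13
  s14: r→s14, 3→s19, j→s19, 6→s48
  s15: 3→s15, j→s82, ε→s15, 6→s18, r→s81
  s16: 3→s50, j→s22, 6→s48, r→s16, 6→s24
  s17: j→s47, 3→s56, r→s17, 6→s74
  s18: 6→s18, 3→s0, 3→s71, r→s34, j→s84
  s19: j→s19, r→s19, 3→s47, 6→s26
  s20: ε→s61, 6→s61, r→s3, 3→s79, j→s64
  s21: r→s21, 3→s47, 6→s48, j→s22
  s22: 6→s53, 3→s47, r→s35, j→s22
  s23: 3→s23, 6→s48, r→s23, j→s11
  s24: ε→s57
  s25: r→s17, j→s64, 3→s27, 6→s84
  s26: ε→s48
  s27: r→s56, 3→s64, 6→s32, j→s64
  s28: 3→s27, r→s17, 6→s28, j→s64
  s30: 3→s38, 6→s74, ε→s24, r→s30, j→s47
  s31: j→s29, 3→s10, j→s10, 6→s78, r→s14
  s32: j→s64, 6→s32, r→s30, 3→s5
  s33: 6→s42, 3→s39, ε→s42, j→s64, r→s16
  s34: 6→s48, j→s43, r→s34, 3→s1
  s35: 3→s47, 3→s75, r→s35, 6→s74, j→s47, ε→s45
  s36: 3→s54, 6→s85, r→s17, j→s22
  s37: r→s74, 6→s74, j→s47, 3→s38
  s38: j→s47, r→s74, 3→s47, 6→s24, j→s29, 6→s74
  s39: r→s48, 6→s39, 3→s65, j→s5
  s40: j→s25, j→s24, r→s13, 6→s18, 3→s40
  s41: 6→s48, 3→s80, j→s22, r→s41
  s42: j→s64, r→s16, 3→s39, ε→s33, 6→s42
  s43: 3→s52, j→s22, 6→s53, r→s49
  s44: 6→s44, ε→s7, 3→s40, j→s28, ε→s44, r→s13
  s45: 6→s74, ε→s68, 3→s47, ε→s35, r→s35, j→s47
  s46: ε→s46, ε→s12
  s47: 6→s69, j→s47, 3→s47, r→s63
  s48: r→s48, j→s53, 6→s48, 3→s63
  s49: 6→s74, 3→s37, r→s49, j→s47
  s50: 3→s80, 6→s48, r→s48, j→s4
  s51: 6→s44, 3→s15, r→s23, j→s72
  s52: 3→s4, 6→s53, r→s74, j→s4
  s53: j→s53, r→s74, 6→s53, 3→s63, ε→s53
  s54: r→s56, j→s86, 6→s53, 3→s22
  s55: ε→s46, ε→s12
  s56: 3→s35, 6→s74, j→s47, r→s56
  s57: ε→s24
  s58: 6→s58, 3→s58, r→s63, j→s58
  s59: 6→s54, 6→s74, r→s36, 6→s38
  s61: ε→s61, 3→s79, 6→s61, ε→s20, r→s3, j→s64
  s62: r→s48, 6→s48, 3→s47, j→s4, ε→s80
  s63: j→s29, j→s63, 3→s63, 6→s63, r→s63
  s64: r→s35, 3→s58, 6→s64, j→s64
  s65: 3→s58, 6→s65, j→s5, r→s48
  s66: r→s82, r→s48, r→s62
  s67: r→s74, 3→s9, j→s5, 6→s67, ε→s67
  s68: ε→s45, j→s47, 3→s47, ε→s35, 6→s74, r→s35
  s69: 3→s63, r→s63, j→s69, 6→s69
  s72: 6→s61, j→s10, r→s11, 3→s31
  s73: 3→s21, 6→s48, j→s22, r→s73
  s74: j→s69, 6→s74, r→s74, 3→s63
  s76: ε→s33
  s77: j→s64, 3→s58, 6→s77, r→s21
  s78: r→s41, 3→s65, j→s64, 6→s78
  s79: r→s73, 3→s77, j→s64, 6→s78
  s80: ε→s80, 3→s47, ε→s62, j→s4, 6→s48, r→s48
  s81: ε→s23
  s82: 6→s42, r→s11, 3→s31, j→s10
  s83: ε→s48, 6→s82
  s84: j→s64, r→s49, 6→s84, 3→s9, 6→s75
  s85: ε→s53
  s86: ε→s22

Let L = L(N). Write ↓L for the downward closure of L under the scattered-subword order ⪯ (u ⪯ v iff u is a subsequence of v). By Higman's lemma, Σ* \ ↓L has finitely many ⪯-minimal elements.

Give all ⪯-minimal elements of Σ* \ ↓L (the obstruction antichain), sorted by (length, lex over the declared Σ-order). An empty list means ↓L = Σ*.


Antichain: [r63, jj3r, 363r3, j333r, 6jrjr].

|Q|=87, |F|=66, |δ|=325 (38 ε).
min D↑ (61 st, q0=0, F={27}): 0:3→1,j→2,r→3,6→4 1:3→1,j→5,r→3,6→6 2:3→7,j→8,r→9,6→10 3:3→3,j→9,r→3,6→11 4:3→12,j→13,r→14,6→4 5:3→7,j→8,r→9,6→15 6:3→16,j→17,r→18,6→6 7:3→8,j→8,r→19,6→20 8:3→21,j→8,r→22,6→23 9:3→19,j→22,r→9,6→11 10:3→24,j→25,r→26,6→10 11:3→27,j→28,r→11,6→11 12:3→12,j→29,r→14,6→6 13:3→30,j→25,r→31,6→13 14:3→14,j→32,r→14,6→11 15:3→33,j→25,r→34,6→15 16:3→16,j→35,r→11,6→16 17:3→36,j→25,r→37,6→17 18:3→38,j→39,r→18,6→11 19:3→22,j→22,r→19,6→11 20:3→40,j→25,r→41,6→20 21:3→21,j→21,r→27,6→21 22:3→42,j→22,r→22,6→11 23:3→21,j→25,r→43,6→23 24:3→23,j→25,r→44,6→20 25:3→21,j→25,r→45,6→25 26:3→44,j→46,r→26,6→11 27:3→27,j→27,r→27,6→27 28:3→27,j→28,r→47,6→28 29:3→30,j→25,r→31,6→17 30:3→25,j→25,r→48,6→49 31:3→48,j→42,r→31,6→47 32:3→50,j→46,r→31,6→28 33:3→40,j→51,r→11,6→33 34:3→52,j→46,r→34,6→11 35:3→36,j→51,r→47,6→35 36:3→51,j→51,r→47,6→36 37:3→53,j→42,r→37,6→47 38:3→38,j→54,r→11,6→11 39:3→55,j→46,r→37,6→28 40:3→21,j→51,r→11,6→40 41:3→56,j→46,r→41,6→11 42:3→42,j→42,r→27,6→57 43:3→42,j→46,r→43,6→11 44:3→43,j→46,r→44,6→11 45:3→42,j→42,r→45,6→47 46:3→42,j→46,r→45,6→28 47:3→27,j→57,r→47,6→47 48:3→45,j→42,r→48,6→47 49:3→51,j→25,r→58,6→49 50:3→46,j→46,r→48,6→28 51:3→21,j→51,r→47,6→51 52:3→56,j→59,r→11,6→11 53:3→60,j→42,r→47,6→47 54:3→55,j→59,r→47,6→28 55:3→59,j→59,r→47,6→28 56:3→42,j→59,r→11,6→11 57:3→27,j→57,r→27,6→57 58:3→60,j→42,r→58,6→47 59:3→42,j→59,r→47,6→28 60:3→42,j→42,r→47,6→47.
'r63': run [76, 45, 10, 2] end={s29,s63} ∉↓L; 3/3 deletions ∈↓L.
'jj3r': run [76, 63, 22, 6, 2] end={s29,s63} rej; 4/4 single-dels accept.
'363r3': run [76, 68, 48, 27, 6, 2] end={s29,s63} ∉↓L; 5/5 del acc.
'j333r': N↓-sim [76, 63, 44, 27, 6, 2] end={s29,s63} ∉↓L; 5/5 single-dels accept.
'6jrjr': |S_i|=[76, 65, 37, 17, 4, 2] end={s29,s63} ∉↓L; 5/5 del acc.
5 obstructions.


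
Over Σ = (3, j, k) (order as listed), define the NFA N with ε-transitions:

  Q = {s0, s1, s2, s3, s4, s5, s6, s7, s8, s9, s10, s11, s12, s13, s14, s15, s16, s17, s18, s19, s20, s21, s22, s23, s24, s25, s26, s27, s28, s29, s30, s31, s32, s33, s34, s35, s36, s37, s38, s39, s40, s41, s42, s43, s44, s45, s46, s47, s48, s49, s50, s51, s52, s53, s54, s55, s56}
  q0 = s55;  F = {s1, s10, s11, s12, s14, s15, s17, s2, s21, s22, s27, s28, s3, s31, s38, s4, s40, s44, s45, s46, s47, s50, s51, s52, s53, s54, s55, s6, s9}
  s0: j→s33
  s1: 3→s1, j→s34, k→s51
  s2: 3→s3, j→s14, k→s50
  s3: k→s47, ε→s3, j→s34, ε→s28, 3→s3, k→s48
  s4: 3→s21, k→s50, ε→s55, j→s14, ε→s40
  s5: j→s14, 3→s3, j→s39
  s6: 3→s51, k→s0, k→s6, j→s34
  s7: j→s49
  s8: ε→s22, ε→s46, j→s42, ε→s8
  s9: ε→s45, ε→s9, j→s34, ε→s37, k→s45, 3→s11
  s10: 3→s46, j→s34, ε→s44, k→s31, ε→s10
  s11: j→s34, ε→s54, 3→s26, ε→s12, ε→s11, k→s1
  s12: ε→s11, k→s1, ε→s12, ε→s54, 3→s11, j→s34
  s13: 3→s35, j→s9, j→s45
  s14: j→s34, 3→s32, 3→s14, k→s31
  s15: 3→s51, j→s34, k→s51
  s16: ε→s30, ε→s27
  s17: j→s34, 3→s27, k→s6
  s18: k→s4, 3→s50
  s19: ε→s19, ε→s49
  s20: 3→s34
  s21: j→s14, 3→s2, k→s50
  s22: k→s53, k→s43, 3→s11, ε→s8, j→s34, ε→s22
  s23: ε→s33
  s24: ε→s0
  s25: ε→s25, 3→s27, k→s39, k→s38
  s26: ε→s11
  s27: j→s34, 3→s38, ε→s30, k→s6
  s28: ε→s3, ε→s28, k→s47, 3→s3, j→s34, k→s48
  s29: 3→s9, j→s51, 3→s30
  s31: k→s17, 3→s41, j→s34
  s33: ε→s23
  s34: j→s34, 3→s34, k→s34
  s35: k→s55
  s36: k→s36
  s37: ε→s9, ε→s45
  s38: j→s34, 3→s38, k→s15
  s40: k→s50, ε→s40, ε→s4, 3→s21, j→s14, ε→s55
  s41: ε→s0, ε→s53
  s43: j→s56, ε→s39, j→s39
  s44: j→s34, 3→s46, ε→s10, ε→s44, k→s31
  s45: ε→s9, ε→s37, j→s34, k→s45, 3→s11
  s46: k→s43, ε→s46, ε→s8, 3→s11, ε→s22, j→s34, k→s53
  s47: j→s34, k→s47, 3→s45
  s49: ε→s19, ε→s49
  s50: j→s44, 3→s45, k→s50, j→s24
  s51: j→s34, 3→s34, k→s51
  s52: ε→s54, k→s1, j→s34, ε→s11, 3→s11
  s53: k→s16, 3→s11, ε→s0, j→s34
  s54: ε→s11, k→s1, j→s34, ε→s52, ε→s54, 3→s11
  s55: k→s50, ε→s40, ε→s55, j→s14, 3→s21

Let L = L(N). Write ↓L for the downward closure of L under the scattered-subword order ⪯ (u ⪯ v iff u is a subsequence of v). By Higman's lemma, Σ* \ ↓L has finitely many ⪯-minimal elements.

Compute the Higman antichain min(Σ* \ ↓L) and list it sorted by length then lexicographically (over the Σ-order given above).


|Q|=57, |F|=29, |δ|=176 (57 ε).
min D↑ (21 st, q0=0, F={5}): 0:3→1,j→2,k→3 1:3→4,j→2,k→3 2:3→2,j→5,k→6 3:3→7,j→8,k→3 4:3→9,j→2,k→3 5:3→5,j→5,k→5 6:3→10,j→5,k→11 7:3→12,j→5,k→7 8:3→13,j→5,k→6 9:3→9,j→5,k→14 10:3→12,j→5,k→15 11:3→15,j→5,k→16 12:3→12,j→5,k→17 13:3→12,j→5,k→10 14:3→7,j→5,k→14 15:3→18,j→5,k→16 16:3→19,j→5,k→16 17:3→17,j→5,k→19 18:3→18,j→5,k→20 19:3→5,j→5,k→19 20:3→19,j→5,k→19 (ε-aug+det+¬).
'jj': N↓-sim [46, 33, 6] end={s23,s33,s34,s39,s42,s56} — reject; 2/2 del acc.
'k3j': |S_i|=[46, 37, 29, 6] end={s23,s33,s34,s39,s42,s56} ∉↓L; 3/3 del acc.
'333j': run [46, 43, 42, 37, 6] end={s23,s33,s34,s39,s42,s56} ∉↓L; 4/4 single-dels accept.
'jkkk33': |S_i|=[46, 33, 24, 13, 7, 2, 1] end={s34} rej; 6/6 del acc.
'k33kk3': |S_i|=[46, 37, 29, 10, 4, 2, 1] end={s34} ∉↓L; 6/6 deletions ∈↓L.
5 minimals (antichain).

A = [jj, k3j, 333j, jkkk33, k33kk3].


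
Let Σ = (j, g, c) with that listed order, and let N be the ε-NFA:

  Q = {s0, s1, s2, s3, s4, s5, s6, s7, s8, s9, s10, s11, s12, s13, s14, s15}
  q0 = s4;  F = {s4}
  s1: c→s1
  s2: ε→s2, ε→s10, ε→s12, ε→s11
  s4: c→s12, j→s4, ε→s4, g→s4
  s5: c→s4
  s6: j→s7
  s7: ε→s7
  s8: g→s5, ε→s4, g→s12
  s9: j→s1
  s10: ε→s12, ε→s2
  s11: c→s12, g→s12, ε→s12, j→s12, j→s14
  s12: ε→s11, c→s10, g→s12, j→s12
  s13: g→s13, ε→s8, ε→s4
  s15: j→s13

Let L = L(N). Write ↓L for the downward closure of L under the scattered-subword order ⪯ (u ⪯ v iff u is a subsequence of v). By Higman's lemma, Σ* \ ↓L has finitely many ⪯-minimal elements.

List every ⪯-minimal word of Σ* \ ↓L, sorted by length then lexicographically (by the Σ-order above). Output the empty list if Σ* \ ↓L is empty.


|Q|=16, |F|=1, |δ|=31 (13 ε).
min D↑ (2 st, q0=0, F={1}): 0:j→0,g→0,c→1 1:j→1,g→1,c→1 (ε-aug+det+¬).
'c': N↓-sim [6, 5] end={s10,s11,s12,s14,s2} rej; 1/1 del acc.
1 obstructions.

Antichain: [c].


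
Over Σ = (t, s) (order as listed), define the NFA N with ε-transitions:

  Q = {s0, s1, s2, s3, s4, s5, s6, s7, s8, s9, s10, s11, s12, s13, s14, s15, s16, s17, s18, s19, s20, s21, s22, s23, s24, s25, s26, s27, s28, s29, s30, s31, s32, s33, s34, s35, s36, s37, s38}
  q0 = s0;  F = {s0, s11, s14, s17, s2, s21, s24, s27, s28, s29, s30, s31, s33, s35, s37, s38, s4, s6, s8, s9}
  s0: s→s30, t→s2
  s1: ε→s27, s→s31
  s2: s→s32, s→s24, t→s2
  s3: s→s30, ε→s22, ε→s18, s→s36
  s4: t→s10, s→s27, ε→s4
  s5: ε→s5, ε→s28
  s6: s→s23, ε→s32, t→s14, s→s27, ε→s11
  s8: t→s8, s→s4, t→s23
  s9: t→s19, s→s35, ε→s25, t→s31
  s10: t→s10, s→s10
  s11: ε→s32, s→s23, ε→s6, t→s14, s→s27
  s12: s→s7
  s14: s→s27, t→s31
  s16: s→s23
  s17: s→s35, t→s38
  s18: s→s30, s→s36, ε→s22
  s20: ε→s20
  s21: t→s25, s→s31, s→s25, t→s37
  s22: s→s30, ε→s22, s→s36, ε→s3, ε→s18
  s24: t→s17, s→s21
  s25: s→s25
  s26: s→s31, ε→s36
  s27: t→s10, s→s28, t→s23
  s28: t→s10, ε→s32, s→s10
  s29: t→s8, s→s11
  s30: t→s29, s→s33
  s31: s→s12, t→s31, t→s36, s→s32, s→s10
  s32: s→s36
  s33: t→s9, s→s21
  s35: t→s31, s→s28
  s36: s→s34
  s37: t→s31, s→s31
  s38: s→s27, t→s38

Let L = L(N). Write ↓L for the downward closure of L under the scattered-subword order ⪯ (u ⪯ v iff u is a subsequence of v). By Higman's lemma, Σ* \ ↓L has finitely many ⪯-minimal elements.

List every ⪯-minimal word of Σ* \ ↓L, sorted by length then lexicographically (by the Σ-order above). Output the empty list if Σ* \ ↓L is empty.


|Q|=39, |F|=20, |δ|=84 (18 ε).
min D↑ (20 st, q0=0, F={19}): 0:t→1,s→2 1:t→1,s→3 2:t→4,s→5 3:t→6,s→7 4:t→8,s→9 5:t→10,s→7 6:t→11,s→12 7:t→13,s→14 8:t→8,s→15 9:t→16,s→17 10:t→14,s→12 11:t→11,s→17 12:t→14,s→18 13:t→14,s→14 14:t→14,s→19 15:t→19,s→17 16:t→14,s→17 17:t→19,s→18 18:t→19,s→19 19:t→19,s→19 (ε-aug+det+¬).
'tssss': |S_i|=[29, 26, 21, 14, 9, 7] end={s10,s12,s25,s32,s34,s36,s7} — reject; 5/5 del acc.
'sttst': run [29, 27, 23, 15, 10, 2] end={s10,s23} — reject; 5/5 deletions ∈↓L.
'stsst': run [29, 27, 23, 16, 10, 2] end={s10,s23} — reject; 5/5 del acc.
'sstts': N↓-sim [29, 27, 21, 16, 9, 6] end={s10,s12,s32,s34,s36,s7} ∉↓L; 5/5 single-dels accept.
'sssss': N↓-sim [29, 27, 21, 14, 9, 7] end={s10,s12,s25,s32,s34,s36,s7} — reject; 5/5 single-dels accept.
'tststs': N↓-sim [29, 26, 21, 16, 12, 8, 6] end={s10,s12,s32,s34,s36,s7} — reject; 6/6 del acc.
6 minimals (antichain).

Antichain: [tssss, sttst, stsst, sstts, sssss, tststs].


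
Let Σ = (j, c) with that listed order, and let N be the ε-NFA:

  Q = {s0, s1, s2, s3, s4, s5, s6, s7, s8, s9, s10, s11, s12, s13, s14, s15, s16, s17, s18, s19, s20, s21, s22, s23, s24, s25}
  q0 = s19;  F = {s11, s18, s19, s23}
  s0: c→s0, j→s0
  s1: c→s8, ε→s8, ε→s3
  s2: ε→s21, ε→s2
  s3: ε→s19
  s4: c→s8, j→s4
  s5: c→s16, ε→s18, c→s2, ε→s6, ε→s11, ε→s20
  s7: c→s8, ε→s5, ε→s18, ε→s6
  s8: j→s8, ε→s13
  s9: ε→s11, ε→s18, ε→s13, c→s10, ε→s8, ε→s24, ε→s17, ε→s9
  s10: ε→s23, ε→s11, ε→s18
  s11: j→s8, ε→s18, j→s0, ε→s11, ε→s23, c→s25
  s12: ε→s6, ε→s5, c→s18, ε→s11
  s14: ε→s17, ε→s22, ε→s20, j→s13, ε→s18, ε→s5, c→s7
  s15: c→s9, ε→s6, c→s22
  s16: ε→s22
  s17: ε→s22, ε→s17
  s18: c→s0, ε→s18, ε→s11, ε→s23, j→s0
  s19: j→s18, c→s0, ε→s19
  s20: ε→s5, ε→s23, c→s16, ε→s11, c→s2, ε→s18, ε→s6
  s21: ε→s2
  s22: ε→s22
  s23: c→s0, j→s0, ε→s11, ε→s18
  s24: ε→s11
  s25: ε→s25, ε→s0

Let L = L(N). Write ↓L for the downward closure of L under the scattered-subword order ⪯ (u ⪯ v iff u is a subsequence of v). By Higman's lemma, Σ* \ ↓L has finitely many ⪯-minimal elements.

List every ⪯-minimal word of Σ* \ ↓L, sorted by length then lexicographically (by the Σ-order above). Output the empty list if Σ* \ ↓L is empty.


|Q|=26, |F|=4, |δ|=80 (54 ε).
min D↑ (3 st, q0=0, F={2}): 0:j→1,c→2 1:j→2,c→2 2:j→2,c→2 (ε-aug+det+¬).
'c': |S_i|=[8, 2] end={s0,s25} ∉↓L; 1/1 del acc.
'jj': run [8, 7, 3] end={s0,s13,s8} rej; 2/2 single-dels accept.
2 words, ⪯-incomp.

min(Σ*\↓L) = [c, jj].


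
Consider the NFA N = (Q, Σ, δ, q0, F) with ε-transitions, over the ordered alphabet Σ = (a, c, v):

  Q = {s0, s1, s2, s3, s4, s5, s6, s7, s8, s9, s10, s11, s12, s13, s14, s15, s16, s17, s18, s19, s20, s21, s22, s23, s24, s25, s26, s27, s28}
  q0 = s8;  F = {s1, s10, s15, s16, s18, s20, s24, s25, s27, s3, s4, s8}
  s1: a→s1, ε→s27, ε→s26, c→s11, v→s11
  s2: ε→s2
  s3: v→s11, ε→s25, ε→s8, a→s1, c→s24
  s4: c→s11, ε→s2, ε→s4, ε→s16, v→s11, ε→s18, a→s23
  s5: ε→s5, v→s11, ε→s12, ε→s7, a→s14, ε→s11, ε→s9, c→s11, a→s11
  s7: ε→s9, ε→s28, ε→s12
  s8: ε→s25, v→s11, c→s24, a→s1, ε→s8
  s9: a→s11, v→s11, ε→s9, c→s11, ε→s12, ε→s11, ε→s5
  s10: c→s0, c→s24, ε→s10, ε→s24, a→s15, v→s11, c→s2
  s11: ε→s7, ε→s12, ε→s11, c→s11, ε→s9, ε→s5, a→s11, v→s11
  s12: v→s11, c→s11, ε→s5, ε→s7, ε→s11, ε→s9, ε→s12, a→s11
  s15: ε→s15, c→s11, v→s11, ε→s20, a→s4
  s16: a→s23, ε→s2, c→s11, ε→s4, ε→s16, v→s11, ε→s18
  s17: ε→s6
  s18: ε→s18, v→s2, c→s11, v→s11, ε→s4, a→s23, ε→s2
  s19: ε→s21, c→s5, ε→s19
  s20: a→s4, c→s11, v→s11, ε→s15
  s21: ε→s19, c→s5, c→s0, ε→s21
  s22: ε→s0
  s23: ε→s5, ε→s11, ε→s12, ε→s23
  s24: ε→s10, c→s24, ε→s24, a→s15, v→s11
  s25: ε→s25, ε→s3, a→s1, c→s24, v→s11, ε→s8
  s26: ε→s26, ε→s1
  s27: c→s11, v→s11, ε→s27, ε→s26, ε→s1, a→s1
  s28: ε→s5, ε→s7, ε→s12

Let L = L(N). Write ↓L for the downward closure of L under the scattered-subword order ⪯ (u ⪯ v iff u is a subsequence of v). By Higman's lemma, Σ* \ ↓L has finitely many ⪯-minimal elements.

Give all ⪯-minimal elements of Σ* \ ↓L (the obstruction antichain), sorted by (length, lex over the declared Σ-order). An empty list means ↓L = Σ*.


Antichain: [v, ac, caaa].

|Q|=29, |F|=12, |δ|=123 (68 ε).
min D↑ (6 st, q0=0, F={3}): 0:a→1,c→2,v→3 1:a→1,c→3,v→3 2:a→4,c→2,v→3 3:a→3,c→3,v→3 4:a→5,c→3,v→3 5:a→3,c→3,v→3.
'v': run [23, 8] end={s11,s12,s14,s2,s28,s5,s7,s9} ∉↓L; 1/1 deletions ∈↓L.
'ac': |S_i|=[23, 17, 7] end={s11,s12,s14,s28,s5,s7,s9} rej; 2/2 single-dels accept.
'caaa': |S_i|=[23, 17, 14, 12, 8] end={s11,s12,s14,s23,s28,s5,s7,s9} ∉↓L; 4/4 del acc.
3 obstructions.


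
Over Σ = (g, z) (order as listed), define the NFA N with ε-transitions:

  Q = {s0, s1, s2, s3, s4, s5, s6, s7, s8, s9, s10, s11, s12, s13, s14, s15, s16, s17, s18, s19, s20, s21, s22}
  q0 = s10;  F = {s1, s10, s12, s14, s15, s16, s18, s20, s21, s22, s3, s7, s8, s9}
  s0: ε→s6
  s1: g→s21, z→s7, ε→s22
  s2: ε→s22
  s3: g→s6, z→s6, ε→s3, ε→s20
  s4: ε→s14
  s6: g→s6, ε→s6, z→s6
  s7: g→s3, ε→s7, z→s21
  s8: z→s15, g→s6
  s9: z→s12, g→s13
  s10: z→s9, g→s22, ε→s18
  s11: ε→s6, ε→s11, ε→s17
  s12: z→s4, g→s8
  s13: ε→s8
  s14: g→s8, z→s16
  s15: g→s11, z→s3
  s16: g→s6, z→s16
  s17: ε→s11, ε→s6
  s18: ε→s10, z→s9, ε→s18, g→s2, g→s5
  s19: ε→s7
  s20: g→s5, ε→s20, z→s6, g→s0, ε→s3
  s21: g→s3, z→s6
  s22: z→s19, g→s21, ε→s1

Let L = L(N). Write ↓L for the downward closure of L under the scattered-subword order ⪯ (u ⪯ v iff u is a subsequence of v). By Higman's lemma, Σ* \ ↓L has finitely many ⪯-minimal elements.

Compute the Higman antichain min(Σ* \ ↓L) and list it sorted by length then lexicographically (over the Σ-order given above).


min(Σ*\↓L) = [ggz, zgg, gggg, gzzz, zzzzg].

|Q|=23, |F|=14, |δ|=53 (21 ε).
min D↑ (12 st, q0=0, F={8}): 0:g→1,z→2 1:g→3,z→4 2:g→5,z→6 3:g→7,z→8 4:g→7,z→3 5:g→8,z→9 6:g→5,z→10 7:g→8,z→8 8:g→8,z→8 9:g→8,z→7 10:g→5,z→11 11:g→8,z→11 [Hopcroft].
'ggz': |S_i|=[23, 16, 8, 1] end={s6} rej; 3/3 single-dels accept.
'zgg': |S_i|=[23, 18, 10, 5] end={s0,s11,s17,s5,s6} rej; 3/3 single-dels accept.
'gggg': N↓-sim [23, 16, 8, 5, 3] end={s0,s5,s6} — reject; 4/4 deletions ∈↓L.
'gzzz': |S_i|=[23, 16, 11, 6, 1] end={s6} — reject; 4/4 del acc.
'zzzzg': run [23, 18, 14, 12, 9, 5] end={s0,s11,s17,s5,s6} — reject; 5/5 single-dels accept.
5 minimals (antichain).


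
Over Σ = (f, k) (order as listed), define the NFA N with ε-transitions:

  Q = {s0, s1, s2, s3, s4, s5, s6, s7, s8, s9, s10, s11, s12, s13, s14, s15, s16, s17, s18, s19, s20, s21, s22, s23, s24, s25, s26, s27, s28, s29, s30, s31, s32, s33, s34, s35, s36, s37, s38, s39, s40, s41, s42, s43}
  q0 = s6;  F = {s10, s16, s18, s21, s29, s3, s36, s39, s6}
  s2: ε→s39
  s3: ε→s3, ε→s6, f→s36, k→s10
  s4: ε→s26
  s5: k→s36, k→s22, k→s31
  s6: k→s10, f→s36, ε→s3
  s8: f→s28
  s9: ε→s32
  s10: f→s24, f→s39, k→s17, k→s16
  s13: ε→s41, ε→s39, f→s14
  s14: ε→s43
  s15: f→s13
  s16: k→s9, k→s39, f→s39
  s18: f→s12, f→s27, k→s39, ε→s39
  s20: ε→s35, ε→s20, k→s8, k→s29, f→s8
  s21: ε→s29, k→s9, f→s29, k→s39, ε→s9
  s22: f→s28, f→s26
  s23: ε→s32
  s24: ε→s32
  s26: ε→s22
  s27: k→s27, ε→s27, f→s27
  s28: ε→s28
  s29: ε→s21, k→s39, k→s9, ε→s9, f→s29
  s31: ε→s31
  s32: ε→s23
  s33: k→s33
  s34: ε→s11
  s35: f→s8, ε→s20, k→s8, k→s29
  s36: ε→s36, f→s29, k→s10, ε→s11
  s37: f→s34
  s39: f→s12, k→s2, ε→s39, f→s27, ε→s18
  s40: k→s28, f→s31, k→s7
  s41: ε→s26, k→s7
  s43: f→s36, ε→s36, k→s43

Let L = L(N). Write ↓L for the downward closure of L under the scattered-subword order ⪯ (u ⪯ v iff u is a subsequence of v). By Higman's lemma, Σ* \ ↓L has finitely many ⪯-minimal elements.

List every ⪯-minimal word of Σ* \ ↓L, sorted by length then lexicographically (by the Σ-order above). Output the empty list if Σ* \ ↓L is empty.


|Q|=44, |F|=9, |δ|=80 (31 ε).
min D↑ (7 st, q0=0, F={6}): 0:f→1,k→2 1:f→3,k→2 2:f→4,k→5 3:f→3,k→4 4:f→6,k→4 5:f→4,k→4 6:f→6,k→6.
'kff': run [18, 12, 8, 2] end={s12,s27} ∉↓L; 3/3 deletions ∈↓L.
'ffkf': N↓-sim [18, 16, 11, 8, 2] end={s12,s27} — reject; 4/4 deletions ∈↓L.
'kkkf': |S_i|=[18, 12, 10, 8, 2] end={s12,s27} rej; 4/4 single-dels accept.
3 words, ⪯-incomp.

min(Σ*\↓L) = [kff, ffkf, kkkf].


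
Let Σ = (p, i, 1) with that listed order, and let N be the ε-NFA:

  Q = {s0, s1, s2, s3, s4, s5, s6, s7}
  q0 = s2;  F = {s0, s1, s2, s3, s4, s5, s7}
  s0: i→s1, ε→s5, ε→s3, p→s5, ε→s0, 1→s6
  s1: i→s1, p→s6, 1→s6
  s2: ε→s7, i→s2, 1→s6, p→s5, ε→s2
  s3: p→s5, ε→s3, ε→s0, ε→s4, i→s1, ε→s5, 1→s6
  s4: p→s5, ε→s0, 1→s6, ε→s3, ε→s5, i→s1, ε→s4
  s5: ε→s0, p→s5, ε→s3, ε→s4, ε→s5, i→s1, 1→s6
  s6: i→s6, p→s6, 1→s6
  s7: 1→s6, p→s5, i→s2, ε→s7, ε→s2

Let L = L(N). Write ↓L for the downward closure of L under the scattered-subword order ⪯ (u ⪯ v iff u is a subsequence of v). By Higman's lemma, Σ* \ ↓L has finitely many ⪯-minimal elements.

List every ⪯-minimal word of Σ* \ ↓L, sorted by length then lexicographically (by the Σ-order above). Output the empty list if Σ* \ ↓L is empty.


|Q|=8, |F|=7, |δ|=43 (19 ε).
min D↑ (4 st, q0=0, F={2}): 0:p→1,i→0,1→2 1:p→1,i→3,1→2 2:p→2,i→2,1→2 3:p→2,i→3,1→2 (ε-aug+det+¬).
'1': run [8, 1] end={s6} ∉↓L; 1/1 deletions ∈↓L.
'pip': |S_i|=[8, 6, 2, 1] end={s6} rej; 3/3 single-dels accept.
2 words, ⪯-incomp.

Antichain: [1, pip].


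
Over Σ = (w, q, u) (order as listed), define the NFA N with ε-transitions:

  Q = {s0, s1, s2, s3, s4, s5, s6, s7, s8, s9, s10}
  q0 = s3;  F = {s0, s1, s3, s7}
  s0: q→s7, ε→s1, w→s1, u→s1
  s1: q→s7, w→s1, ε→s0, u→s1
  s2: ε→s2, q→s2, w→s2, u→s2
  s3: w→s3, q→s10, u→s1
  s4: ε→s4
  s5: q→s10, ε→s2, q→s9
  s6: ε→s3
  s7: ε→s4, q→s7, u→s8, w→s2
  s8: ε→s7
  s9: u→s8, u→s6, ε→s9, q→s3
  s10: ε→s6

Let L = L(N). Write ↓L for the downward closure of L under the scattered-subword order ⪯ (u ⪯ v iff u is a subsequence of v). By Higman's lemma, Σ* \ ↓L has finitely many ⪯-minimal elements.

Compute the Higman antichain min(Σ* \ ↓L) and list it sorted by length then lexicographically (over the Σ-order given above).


A = [uqw].

|Q|=11, |F|=4, |δ|=30 (10 ε).
min D↑ (4 st, q0=0, F={3}): 0:w→0,q→0,u→1 1:w→1,q→2,u→1 2:w→3,q→2,u→2 3:w→3,q→3,u→3.
'uqw': N↓-sim [9, 6, 4, 1] end={s2} — reject; 3/3 single-dels accept.
1 obstructions.


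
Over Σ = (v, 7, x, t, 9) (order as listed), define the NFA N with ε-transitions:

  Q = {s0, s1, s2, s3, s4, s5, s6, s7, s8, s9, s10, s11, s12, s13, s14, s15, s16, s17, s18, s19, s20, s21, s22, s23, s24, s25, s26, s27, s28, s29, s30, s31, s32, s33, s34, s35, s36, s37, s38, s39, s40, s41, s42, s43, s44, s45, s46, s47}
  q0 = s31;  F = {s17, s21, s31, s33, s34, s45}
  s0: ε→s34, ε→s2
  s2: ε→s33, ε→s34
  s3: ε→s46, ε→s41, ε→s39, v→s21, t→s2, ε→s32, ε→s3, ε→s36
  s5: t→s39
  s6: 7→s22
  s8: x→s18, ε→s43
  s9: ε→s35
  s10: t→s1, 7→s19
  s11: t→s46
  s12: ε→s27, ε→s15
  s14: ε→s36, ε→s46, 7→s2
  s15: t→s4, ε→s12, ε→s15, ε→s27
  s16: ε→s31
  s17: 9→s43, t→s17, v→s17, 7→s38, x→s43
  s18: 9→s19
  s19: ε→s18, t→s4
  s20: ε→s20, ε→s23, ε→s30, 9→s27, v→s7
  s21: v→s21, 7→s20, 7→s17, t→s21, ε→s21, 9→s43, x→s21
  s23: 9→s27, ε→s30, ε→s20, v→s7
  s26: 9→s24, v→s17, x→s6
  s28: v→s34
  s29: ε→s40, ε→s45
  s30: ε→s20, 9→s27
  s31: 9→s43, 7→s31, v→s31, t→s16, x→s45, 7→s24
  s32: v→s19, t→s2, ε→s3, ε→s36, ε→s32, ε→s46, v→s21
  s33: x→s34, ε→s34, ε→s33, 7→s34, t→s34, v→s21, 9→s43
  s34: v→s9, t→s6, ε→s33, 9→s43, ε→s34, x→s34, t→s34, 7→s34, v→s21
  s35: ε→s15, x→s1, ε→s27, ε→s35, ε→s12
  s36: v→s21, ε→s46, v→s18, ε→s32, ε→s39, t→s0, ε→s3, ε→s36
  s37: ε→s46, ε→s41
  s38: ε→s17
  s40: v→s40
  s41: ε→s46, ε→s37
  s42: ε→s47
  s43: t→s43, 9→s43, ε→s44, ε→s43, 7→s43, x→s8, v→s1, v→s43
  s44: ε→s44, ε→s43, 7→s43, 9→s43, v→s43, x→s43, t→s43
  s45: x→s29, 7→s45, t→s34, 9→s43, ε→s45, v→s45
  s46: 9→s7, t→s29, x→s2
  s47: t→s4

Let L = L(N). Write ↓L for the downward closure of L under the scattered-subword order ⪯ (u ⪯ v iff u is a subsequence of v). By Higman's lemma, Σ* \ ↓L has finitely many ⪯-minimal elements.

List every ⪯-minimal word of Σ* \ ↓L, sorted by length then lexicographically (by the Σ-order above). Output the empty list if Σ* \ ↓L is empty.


Antichain: [9, xtv7x].

|Q|=48, |F|=6, |δ|=136 (58 ε).
min D↑ (6 st, q0=0, F={2}): 0:v→0,7→0,x→1,t→0,9→2 1:v→1,7→1,x→1,t→3,9→2 2:v→2,7→2,x→2,t→2,9→2 3:v→4,7→3,x→3,t→3,9→2 4:v→4,7→5,x→4,t→4,9→2 5:v→5,7→5,x→2,t→5,9→2 (ε-aug+det+¬).
'9': |S_i|=[29, 8] end={s1,s18,s19,s27,s4,s43,s44,s8} ∉↓L; 1/1 deletions ∈↓L.
'xtv7x': N↓-sim [29, 26, 23, 19, 14, 7] end={s1,s18,s19,s4,s43,s44,s8} rej; 5/5 single-dels accept.
2 obstructions.


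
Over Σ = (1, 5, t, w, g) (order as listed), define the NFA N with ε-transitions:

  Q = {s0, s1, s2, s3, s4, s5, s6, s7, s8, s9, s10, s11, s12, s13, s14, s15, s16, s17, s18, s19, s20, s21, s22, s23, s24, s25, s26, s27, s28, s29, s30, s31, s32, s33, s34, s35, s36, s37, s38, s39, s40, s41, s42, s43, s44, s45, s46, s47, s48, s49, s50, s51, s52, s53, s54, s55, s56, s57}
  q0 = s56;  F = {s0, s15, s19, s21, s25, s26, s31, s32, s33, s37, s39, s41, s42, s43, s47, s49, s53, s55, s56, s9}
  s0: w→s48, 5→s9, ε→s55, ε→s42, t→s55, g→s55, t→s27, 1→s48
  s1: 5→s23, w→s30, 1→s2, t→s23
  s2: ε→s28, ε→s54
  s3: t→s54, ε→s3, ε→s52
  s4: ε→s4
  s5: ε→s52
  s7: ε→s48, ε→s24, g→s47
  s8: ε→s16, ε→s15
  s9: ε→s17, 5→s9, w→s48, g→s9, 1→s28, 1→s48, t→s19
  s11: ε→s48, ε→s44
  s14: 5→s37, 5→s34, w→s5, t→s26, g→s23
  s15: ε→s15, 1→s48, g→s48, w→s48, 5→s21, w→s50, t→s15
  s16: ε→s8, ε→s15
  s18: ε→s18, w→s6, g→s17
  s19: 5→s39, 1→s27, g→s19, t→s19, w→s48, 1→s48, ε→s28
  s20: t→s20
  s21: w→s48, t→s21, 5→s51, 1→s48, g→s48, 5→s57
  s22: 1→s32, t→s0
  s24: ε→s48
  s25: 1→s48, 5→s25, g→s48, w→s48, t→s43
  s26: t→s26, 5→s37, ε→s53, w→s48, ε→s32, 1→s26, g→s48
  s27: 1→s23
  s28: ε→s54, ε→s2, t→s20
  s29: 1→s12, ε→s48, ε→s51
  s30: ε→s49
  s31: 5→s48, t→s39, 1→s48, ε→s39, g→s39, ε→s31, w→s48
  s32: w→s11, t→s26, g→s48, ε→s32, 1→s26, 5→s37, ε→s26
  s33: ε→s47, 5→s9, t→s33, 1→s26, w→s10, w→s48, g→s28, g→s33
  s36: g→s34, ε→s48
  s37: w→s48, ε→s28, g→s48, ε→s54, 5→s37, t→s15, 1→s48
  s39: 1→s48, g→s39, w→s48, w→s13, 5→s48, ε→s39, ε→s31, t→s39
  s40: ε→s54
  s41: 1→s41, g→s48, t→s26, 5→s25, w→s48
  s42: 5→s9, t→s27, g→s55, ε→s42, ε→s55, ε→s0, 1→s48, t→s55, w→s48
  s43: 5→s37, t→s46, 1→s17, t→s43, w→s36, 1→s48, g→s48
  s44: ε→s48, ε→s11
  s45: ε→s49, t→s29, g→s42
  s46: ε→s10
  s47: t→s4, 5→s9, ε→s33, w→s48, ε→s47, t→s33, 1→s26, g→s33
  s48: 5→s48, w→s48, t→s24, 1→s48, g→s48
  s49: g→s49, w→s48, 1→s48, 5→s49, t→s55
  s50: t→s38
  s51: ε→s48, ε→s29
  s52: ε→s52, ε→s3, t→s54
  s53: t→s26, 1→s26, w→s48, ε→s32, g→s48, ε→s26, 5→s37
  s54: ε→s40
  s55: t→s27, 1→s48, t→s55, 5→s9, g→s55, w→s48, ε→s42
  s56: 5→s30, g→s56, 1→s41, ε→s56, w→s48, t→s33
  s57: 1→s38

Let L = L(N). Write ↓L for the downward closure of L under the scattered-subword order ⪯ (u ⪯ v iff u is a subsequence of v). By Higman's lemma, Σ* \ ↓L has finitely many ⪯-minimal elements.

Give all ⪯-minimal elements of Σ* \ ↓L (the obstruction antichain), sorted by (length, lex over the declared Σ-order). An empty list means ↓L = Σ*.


|Q|=58, |F|=20, |δ|=200 (57 ε).
min D↑ (15 st, q0=0, F={4}): 0:1→1,5→2,t→3,w→4,g→0 1:1→1,5→5,t→6,w→4,g→4 2:1→4,5→2,t→7,w→4,g→2 3:1→6,5→8,t→3,w→4,g→3 4:1→4,5→4,t→4,w→4,g→4 5:1→4,5→5,t→9,w→4,g→4 6:1→6,5→10,t→6,w→4,g→4 7:1→4,5→8,t→7,w→4,g→7 8:1→4,5→8,t→11,w→4,g→8 9:1→4,5→10,t→9,w→4,g→4 10:1→4,5→10,t→12,w→4,g→4 11:1→4,5→13,t→11,w→4,g→11 12:1→4,5→14,t→12,w→4,g→4 13:1→4,5→4,t→13,w→4,g→13 14:1→4,5→4,t→14,w→4,g→4 [Hopcroft].
'w': |S_i|=[45, 10] end={s10,s11,s13,s24,s34,s36,s38,s44,s48,s50} rej; 1/1 deletions ∈↓L.
'1g': |S_i|=[45, 31, 3] end={s24,s34,s48} rej; 2/2 del acc.
'51': |S_i|=[45, 35, 12] end={s12,s17,s2,s20,s23,s24,s27,s28,s38,s40,s48,s54} rej; 2/2 del acc.
't5t55': N↓-sim [45, 40, 24, 21, 11, 7] end={s12,s24,s29,s38,s48,s51,s57} rej; 5/5 deletions ∈↓L.
4 words, ⪯-incomp.

Antichain: [w, 1g, 51, t5t55].


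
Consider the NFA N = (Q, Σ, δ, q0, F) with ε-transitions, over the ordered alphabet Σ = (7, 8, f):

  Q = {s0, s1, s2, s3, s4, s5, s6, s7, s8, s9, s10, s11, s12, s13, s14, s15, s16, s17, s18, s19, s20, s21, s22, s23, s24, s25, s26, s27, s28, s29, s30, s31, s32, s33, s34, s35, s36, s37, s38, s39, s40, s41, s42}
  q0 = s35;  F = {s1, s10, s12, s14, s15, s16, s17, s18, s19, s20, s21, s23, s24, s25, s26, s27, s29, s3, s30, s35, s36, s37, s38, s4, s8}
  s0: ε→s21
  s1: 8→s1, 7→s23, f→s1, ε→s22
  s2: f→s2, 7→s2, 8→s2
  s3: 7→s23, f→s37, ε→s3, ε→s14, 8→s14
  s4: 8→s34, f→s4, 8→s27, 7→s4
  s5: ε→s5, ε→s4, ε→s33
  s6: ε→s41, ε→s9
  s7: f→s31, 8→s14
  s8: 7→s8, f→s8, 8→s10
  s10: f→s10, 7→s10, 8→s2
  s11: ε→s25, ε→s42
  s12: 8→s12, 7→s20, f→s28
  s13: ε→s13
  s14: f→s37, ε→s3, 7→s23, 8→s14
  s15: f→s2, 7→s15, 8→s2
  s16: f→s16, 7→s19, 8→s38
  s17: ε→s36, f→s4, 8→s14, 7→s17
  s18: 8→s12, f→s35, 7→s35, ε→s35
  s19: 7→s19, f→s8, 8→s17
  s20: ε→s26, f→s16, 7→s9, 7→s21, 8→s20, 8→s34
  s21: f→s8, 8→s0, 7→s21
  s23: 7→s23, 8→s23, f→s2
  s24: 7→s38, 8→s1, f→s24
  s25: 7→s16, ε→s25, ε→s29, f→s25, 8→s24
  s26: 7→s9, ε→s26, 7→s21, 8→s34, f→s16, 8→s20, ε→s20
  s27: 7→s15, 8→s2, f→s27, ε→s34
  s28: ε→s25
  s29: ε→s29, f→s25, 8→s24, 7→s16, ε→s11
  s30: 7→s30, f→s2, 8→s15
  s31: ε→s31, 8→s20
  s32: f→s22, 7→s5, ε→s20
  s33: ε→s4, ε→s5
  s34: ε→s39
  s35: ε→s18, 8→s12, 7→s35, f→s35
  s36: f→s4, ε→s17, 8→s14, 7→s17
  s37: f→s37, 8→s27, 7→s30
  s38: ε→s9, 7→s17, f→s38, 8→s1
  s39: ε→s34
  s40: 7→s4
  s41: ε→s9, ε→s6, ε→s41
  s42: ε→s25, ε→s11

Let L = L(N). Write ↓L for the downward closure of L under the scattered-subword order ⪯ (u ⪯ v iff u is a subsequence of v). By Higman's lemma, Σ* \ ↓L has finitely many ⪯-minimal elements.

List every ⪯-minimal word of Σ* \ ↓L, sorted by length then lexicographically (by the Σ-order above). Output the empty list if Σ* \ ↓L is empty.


|Q|=43, |F|=25, |δ|=127 (38 ε).
min D↑ (21 st, q0=0, F={14}): 0:7→0,8→1,f→0 1:7→2,8→1,f→3 2:7→4,8→2,f→5 3:7→5,8→6,f→3 4:7→4,8→4,f→7 5:7→8,8→9,f→5 6:7→9,8→10,f→6 7:7→7,8→11,f→7 8:7→8,8→12,f→7 9:7→12,8→10,f→9 10:7→13,8→10,f→10 11:7→11,8→14,f→11 12:7→12,8→15,f→16 13:7→13,8→13,f→14 14:7→14,8→14,f→14 15:7→13,8→15,f→17 16:7→16,8→18,f→16 17:7→19,8→18,f→17 18:7→20,8→14,f→18 19:7→19,8→20,f→14 20:7→20,8→14,f→14 [Hopcroft].
'877f88': |S_i|=[34, 32, 25, 19, 10, 6, 1] end={s2} rej; 6/6 deletions ∈↓L.
'8f887f': |S_i|=[34, 32, 27, 19, 12, 4, 1] end={s2} — reject; 6/6 single-dels accept.
2 obstructions.

min(Σ*\↓L) = [877f88, 8f887f].


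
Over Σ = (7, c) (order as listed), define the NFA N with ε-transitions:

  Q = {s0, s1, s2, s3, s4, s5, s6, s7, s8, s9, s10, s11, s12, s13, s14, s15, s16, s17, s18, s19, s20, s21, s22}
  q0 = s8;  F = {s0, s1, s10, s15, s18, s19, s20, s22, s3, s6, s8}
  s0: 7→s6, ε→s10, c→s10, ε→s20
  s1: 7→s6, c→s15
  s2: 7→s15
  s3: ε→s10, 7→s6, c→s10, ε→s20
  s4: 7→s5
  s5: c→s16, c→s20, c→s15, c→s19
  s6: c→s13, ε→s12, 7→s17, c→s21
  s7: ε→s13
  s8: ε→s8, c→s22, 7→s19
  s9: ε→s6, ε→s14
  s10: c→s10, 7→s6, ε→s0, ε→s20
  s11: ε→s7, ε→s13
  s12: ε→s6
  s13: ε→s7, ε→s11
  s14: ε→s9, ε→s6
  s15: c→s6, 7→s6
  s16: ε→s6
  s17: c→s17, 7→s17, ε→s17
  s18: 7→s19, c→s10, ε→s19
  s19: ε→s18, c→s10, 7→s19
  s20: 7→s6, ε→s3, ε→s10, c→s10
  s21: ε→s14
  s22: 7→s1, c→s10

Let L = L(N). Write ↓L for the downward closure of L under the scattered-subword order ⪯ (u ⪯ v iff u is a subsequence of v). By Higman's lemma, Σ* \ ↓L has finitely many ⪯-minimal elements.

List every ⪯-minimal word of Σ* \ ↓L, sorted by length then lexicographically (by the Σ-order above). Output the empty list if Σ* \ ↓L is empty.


|Q|=23, |F|=11, |δ|=56 (25 ε).
min D↑ (8 st, q0=0, F={7}): 0:7→1,c→2 1:7→1,c→3 2:7→4,c→3 3:7→5,c→3 4:7→5,c→6 5:7→7,c→5 6:7→5,c→5 7:7→7,c→7.
'7c77': |S_i|=[19, 17, 14, 9, 1] end={s17} — reject; 4/4 del acc.
'c777': run [19, 16, 11, 9, 1] end={s17} — reject; 4/4 deletions ∈↓L.
'cc77': N↓-sim [19, 16, 14, 9, 1] end={s17} ∉↓L; 4/4 del acc.
'c7cc7': N↓-sim [19, 16, 11, 10, 9, 1] end={s17} — reject; 5/5 single-dels accept.
4 minimals (antichain).

A = [7c77, c777, cc77, c7cc7].


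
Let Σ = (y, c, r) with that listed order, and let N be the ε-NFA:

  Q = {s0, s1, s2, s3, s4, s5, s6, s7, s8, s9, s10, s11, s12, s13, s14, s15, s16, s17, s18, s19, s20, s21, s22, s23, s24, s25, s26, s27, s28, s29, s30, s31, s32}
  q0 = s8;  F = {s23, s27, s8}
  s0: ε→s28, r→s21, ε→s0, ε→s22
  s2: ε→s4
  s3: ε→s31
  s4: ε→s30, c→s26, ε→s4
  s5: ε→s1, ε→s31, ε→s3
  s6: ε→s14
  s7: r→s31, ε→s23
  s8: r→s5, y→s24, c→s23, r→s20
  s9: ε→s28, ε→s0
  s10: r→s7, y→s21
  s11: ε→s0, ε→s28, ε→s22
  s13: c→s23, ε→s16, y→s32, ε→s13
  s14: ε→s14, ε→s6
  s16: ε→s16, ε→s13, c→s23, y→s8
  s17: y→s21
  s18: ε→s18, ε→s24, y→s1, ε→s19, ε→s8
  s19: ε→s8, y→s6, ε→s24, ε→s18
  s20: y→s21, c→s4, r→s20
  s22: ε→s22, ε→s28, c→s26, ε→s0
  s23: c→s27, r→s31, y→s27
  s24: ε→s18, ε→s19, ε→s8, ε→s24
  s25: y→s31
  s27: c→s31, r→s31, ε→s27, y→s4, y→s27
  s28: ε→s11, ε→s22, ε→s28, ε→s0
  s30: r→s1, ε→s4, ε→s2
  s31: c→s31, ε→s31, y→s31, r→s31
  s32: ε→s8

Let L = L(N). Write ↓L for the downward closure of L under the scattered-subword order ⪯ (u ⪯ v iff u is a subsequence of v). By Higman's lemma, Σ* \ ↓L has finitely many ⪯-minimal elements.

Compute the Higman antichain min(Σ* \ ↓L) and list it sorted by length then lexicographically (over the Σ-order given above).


min(Σ*\↓L) = [r, cyc, ccc].

|Q|=33, |F|=3, |δ|=78 (46 ε).
min D↑ (4 st, q0=0, F={2}): 0:y→0,c→1,r→2 1:y→3,c→3,r→2 2:y→2,c→2,r→2 3:y→3,c→2,r→2.
'r': |S_i|=[18, 10] end={s1,s2,s20,s21,s26,s3,s30,s31,s4,s5} ∉↓L; 1/1 single-dels accept.
'cyc': run [18, 8, 7, 2] end={s26,s31} ∉↓L; 3/3 deletions ∈↓L.
'ccc': run [18, 8, 7, 2] end={s26,s31} — reject; 3/3 del acc.
3 obstructions.


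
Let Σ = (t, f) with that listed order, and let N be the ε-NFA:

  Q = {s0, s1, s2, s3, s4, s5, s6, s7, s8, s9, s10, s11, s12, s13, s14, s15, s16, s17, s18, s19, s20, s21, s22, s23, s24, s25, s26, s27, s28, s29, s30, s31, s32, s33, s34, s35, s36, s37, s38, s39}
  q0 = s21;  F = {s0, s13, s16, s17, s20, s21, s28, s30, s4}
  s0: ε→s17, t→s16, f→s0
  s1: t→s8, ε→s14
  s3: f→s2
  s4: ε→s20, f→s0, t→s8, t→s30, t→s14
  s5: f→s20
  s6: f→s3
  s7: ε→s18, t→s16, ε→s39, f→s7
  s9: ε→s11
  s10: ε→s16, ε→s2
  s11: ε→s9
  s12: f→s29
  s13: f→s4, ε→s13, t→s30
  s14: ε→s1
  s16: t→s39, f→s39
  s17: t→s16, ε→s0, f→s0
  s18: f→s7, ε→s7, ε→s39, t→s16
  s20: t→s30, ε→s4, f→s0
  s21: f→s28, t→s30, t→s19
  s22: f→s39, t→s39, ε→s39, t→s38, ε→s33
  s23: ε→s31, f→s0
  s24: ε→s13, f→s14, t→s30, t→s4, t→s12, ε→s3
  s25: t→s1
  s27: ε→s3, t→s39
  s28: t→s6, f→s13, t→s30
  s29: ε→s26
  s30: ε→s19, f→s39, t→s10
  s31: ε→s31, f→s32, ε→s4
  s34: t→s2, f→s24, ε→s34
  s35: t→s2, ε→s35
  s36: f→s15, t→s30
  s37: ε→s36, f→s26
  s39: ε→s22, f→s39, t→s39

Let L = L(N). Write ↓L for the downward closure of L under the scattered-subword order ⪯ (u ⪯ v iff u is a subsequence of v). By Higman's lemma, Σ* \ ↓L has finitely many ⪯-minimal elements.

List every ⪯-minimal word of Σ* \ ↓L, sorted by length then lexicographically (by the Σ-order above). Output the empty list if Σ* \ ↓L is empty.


|Q|=40, |F|=9, |δ|=79 (29 ε).
min D↑ (8 st, q0=0, F={4}): 0:t→1,f→2 1:t→3,f→4 2:t→1,f→5 3:t→4,f→4 4:t→4,f→4 5:t→1,f→6 6:t→1,f→7 7:t→3,f→7.
'tf': |S_i|=[21, 14, 6] end={s2,s22,s3,s33,s38,s39} — reject; 2/2 single-dels accept.
'ttt': run [21, 14, 8, 4] end={s22,s33,s38,s39} — reject; 3/3 deletions ∈↓L.
'fffftt': |S_i|=[21, 20, 18, 16, 7, 5, 4] end={s22,s33,s38,s39} ∉↓L; 6/6 single-dels accept.
3 words, ⪯-incomp.

A = [tf, ttt, fffftt].
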